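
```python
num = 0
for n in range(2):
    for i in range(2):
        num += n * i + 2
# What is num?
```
Trace:
  num=0
  num=2, n=0, i=0
  num=4, n=0, i=1
  num=6, n=1, i=0
  num=9, n=1, i=1

Final answer: 9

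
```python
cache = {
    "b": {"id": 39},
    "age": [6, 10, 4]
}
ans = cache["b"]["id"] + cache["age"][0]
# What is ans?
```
Trace:
  cache={'b': {'id': 39}, 'age': [6, 10, 4]}
  cache={'b': {'id': 39}, 'age': [6, 10, 4]}, ans=45

Final answer: 45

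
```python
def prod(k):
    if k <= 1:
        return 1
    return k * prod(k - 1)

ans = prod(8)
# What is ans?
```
Call trace:
prod(k=8)
  prod(k=7)
    prod(k=6)
      prod(k=5)
        prod(k=4)
          prod(k=3)
            prod(k=2)
              prod(k=1)
              -> return 1
            -> return 2
          -> return 6
        -> return 24
      -> return 120
    -> return 720
  -> return 5040
-> return 40320

Final answer: 40320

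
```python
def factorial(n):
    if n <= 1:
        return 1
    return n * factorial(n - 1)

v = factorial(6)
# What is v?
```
Call trace:
factorial(n=6)
  factorial(n=5)
    factorial(n=4)
      factorial(n=3)
        factorial(n=2)
          factorial(n=1)
          -> return 1
        -> return 2
      -> return 6
    -> return 24
  -> return 120
-> return 720

Final answer: 720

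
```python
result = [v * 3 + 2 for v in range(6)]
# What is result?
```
Trace:
  v=0
  v=1
  v=2
  v=3
  v=4
  v=5
  result=[2, 5, 8, 11, 14, 17]

Final answer: [2, 5, 8, 11, 14, 17]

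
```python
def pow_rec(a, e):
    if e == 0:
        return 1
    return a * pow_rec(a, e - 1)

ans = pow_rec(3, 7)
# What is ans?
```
Call trace:
pow_rec(a=3, e=7)
  pow_rec(a=3, e=6)
    pow_rec(a=3, e=5)
      pow_rec(a=3, e=4)
        pow_rec(a=3, e=3)
          pow_rec(a=3, e=2)
            pow_rec(a=3, e=1)
              pow_rec(a=3, e=0)
              -> return 1
            -> return 3
          -> return 9
        -> return 27
      -> return 81
    -> return 243
  -> return 729
-> return 2187

Final answer: 2187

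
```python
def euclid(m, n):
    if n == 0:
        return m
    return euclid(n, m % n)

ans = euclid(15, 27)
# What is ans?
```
Call trace:
euclid(m=15, n=27)
  euclid(m=27, n=15)
    euclid(m=15, n=12)
      euclid(m=12, n=3)
        euclid(m=3, n=0)
        -> return 3
      -> return 3
    -> return 3
  -> return 3
-> return 3

Final answer: 3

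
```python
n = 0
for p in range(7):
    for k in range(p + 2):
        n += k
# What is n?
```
Trace:
  n=0
  n=0, p=0, k=0
  n=1, p=0, k=1
  n=1, p=1, k=0
  n=2, p=1, k=1
  n=4, p=1, k=2
  n=4, p=2, k=0
  n=5, p=2, k=1
  n=7, p=2, k=2
  n=10, p=2, k=3
  n=10, p=3, k=0
  n=11, p=3, k=1
  n=13, p=3, k=2
  n=16, p=3, k=3
  n=20, p=3, k=4
  n=20, p=4, k=0
  n=21, p=4, k=1
  n=23, p=4, k=2
  n=26, p=4, k=3
  n=30, p=4, k=4
  n=35, p=4, k=5
  n=35, p=5, k=0
  n=36, p=5, k=1
  n=38, p=5, k=2
  n=41, p=5, k=3
  n=45, p=5, k=4
  n=50, p=5, k=5
  n=56, p=5, k=6
  n=56, p=6, k=0
  n=57, p=6, k=1
  n=59, p=6, k=2
  n=62, p=6, k=3
  n=66, p=6, k=4
  n=71, p=6, k=5
  n=77, p=6, k=6
  n=84, p=6, k=7

Final answer: 84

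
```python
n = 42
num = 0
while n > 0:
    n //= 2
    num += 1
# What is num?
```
Trace:
  n=42
  n=42, num=0
  n=21, num=1
  n=10, num=2
  n=5, num=3
  n=2, num=4
  n=1, num=5
  n=0, num=6

Final answer: 6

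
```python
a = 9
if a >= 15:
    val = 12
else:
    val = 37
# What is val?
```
Trace:
  a=9
  a=9, val=37

Final answer: 37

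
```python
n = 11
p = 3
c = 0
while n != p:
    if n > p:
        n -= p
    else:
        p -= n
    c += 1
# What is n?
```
Trace:
  n=11
  n=11, p=3
  n=11, p=3, c=0
  n=8, p=3, c=1
  n=5, p=3, c=2
  n=2, p=3, c=3
  n=2, p=1, c=4
  n=1, p=1, c=5

Final answer: 1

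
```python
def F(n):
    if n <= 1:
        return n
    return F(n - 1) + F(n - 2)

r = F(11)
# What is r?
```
Call trace (a repeated sub-call is expanded the first time; later identical calls just restate its return value):
F(n=11)
  F(n=10)
    F(n=9)
      F(n=8)
        F(n=7)
          F(n=6)
            F(n=5)
              F(n=4)
                F(n=3)
                  F(n=2)
                    F(n=1)
                    -> return 1
                    F(n=0)
                    -> return 0
                  -> return 1
                  F(n=1)
                  -> return 1
                -> return 2
                F(n=2) -> return 1  (same call as traced above)
              -> return 3
              F(n=3) -> return 2  (same call as traced above)
            -> return 5
            F(n=4) -> return 3  (same call as traced above)
          -> return 8
          F(n=5) -> return 5  (same call as traced above)
        -> return 13
        F(n=6) -> return 8  (same call as traced above)
      -> return 21
      F(n=7) -> return 13  (same call as traced above)
    -> return 34
    F(n=8) -> return 21  (same call as traced above)
  -> return 55
  F(n=9) -> return 34  (same call as traced above)
-> return 89

Final answer: 89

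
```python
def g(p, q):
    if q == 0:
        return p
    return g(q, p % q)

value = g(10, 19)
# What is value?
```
Call trace:
g(p=10, q=19)
  g(p=19, q=10)
    g(p=10, q=9)
      g(p=9, q=1)
        g(p=1, q=0)
        -> return 1
      -> return 1
    -> return 1
  -> return 1
-> return 1

Final answer: 1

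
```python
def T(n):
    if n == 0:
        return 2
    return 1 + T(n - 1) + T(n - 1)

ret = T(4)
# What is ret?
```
Call trace (a repeated sub-call is expanded the first time; later identical calls just restate its return value):
T(n=4)
  T(n=3)
    T(n=2)
      T(n=1)
        T(n=0)
        -> return 2
        T(n=0)
        -> return 2
      -> return 5
      T(n=1) -> return 5  (same call as traced above)
    -> return 11
    T(n=2) -> return 11  (same call as traced above)
  -> return 23
  T(n=3) -> return 23  (same call as traced above)
-> return 47

Final answer: 47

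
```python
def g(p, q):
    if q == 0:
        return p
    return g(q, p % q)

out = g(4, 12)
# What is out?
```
Call trace:
g(p=4, q=12)
  g(p=12, q=4)
    g(p=4, q=0)
    -> return 4
  -> return 4
-> return 4

Final answer: 4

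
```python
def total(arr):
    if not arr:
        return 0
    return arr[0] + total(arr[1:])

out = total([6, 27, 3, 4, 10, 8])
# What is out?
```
Call trace:
total(arr=[6, 27, 3, 4, 10, 8])
  total(arr=[27, 3, 4, 10, 8])
    total(arr=[3, 4, 10, 8])
      total(arr=[4, 10, 8])
        total(arr=[10, 8])
          total(arr=[8])
            total(arr=[])
            -> return 0
          -> return 8
        -> return 18
      -> return 22
    -> return 25
  -> return 52
-> return 58

Final answer: 58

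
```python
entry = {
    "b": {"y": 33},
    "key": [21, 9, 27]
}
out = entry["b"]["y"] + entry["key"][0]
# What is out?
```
Trace:
  entry={'b': {'y': 33}, 'key': [21, 9, 27]}
  entry={'b': {'y': 33}, 'key': [21, 9, 27]}, out=54

Final answer: 54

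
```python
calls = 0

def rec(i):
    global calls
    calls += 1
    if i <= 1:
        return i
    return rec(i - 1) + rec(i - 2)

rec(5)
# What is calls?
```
Call trace (a repeated sub-call is expanded the first time; later identical calls just restate its return value):
rec(i=5)
  rec(i=4)
    rec(i=3)
      rec(i=2)
        rec(i=1)
        -> return 1
        rec(i=0)
        -> return 0
      -> return 1
      rec(i=1)
      -> return 1
    -> return 2
    rec(i=2) -> return 1  (same call as traced above)
  -> return 3
  rec(i=3) -> return 2  (same call as traced above)
-> return 5

calls is incremented once per call, so count the calls in each subtree. Let C(i) = number of calls made by rec(i).
C(0) = C(1) = 1 (base case, no recursion); C(i) = 1 + C(i - 1) + C(i - 2) otherwise.
C(2) = 1 + C(1) + C(0) = 1 + 1 + 1 = 3
C(3) = 1 + C(2) + C(1) = 1 + 3 + 1 = 5
C(4) = 1 + C(3) + C(2) = 1 + 5 + 3 = 9
C(5) = 1 + C(4) + C(3) = 1 + 9 + 5 = 15
calls = C(5) = 15

Final answer: 15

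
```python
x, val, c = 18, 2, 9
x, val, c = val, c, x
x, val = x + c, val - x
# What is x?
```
Trace:
  x=18, val=2, c=9
  x=2, val=9, c=18
  x=20, val=7, c=18

Final answer: 20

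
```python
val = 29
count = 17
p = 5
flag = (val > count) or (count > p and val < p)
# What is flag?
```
Trace:
  val=29
  val=29, count=17
  val=29, count=17, p=5
  val=29, count=17, p=5, flag=True

Final answer: True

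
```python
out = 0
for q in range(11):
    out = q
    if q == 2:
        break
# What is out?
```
Trace:
  out=0
  out=0, q=0
  out=1, q=1
  out=2, q=2

Final answer: 2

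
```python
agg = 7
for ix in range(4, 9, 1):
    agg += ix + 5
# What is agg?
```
Trace:
  agg=7
  agg=16, ix=4
  agg=26, ix=5
  agg=37, ix=6
  agg=49, ix=7
  agg=62, ix=8

Final answer: 62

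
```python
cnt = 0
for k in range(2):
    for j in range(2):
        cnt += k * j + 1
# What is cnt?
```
Trace:
  cnt=0
  cnt=1, k=0, j=0
  cnt=2, k=0, j=1
  cnt=3, k=1, j=0
  cnt=5, k=1, j=1

Final answer: 5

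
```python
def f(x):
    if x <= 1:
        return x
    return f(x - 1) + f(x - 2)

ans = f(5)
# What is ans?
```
Call trace (a repeated sub-call is expanded the first time; later identical calls just restate its return value):
f(x=5)
  f(x=4)
    f(x=3)
      f(x=2)
        f(x=1)
        -> return 1
        f(x=0)
        -> return 0
      -> return 1
      f(x=1)
      -> return 1
    -> return 2
    f(x=2) -> return 1  (same call as traced above)
  -> return 3
  f(x=3) -> return 2  (same call as traced above)
-> return 5

Final answer: 5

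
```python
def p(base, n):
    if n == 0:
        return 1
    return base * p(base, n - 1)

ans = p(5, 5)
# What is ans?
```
Call trace:
p(base=5, n=5)
  p(base=5, n=4)
    p(base=5, n=3)
      p(base=5, n=2)
        p(base=5, n=1)
          p(base=5, n=0)
          -> return 1
        -> return 5
      -> return 25
    -> return 125
  -> return 625
-> return 3125

Final answer: 3125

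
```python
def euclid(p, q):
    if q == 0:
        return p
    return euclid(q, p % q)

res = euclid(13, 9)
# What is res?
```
Call trace:
euclid(p=13, q=9)
  euclid(p=9, q=4)
    euclid(p=4, q=1)
      euclid(p=1, q=0)
      -> return 1
    -> return 1
  -> return 1
-> return 1

Final answer: 1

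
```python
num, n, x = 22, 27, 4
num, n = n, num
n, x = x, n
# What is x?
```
Trace:
  num=22, n=27, x=4
  num=27, n=22, x=4
  num=27, n=4, x=22

Final answer: 22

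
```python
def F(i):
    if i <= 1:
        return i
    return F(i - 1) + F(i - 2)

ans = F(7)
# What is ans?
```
Call trace (a repeated sub-call is expanded the first time; later identical calls just restate its return value):
F(i=7)
  F(i=6)
    F(i=5)
      F(i=4)
        F(i=3)
          F(i=2)
            F(i=1)
            -> return 1
            F(i=0)
            -> return 0
          -> return 1
          F(i=1)
          -> return 1
        -> return 2
        F(i=2) -> return 1  (same call as traced above)
      -> return 3
      F(i=3) -> return 2  (same call as traced above)
    -> return 5
    F(i=4) -> return 3  (same call as traced above)
  -> return 8
  F(i=5) -> return 5  (same call as traced above)
-> return 13

Final answer: 13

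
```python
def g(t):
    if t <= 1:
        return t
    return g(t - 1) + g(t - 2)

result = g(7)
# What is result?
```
Call trace (a repeated sub-call is expanded the first time; later identical calls just restate its return value):
g(t=7)
  g(t=6)
    g(t=5)
      g(t=4)
        g(t=3)
          g(t=2)
            g(t=1)
            -> return 1
            g(t=0)
            -> return 0
          -> return 1
          g(t=1)
          -> return 1
        -> return 2
        g(t=2) -> return 1  (same call as traced above)
      -> return 3
      g(t=3) -> return 2  (same call as traced above)
    -> return 5
    g(t=4) -> return 3  (same call as traced above)
  -> return 8
  g(t=5) -> return 5  (same call as traced above)
-> return 13

Final answer: 13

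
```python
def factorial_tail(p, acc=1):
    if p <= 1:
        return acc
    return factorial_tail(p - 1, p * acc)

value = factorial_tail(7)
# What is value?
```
Call trace:
factorial_tail(p=7, acc=1)
  factorial_tail(p=6, acc=7)
    factorial_tail(p=5, acc=42)
      factorial_tail(p=4, acc=210)
        factorial_tail(p=3, acc=840)
          factorial_tail(p=2, acc=2520)
            factorial_tail(p=1, acc=5040)
            -> return 5040
          -> return 5040
        -> return 5040
      -> return 5040
    -> return 5040
  -> return 5040
-> return 5040

Final answer: 5040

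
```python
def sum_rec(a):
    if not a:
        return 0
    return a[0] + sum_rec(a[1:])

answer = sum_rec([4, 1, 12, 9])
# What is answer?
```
Call trace:
sum_rec(a=[4, 1, 12, 9])
  sum_rec(a=[1, 12, 9])
    sum_rec(a=[12, 9])
      sum_rec(a=[9])
        sum_rec(a=[])
        -> return 0
      -> return 9
    -> return 21
  -> return 22
-> return 26

Final answer: 26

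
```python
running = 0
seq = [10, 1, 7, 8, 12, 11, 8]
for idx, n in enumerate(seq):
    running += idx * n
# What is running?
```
Trace:
  running=0
  running=0, idx=0, n=10
  running=1, idx=1, n=1
  running=15, idx=2, n=7
  running=39, idx=3, n=8
  running=87, idx=4, n=12
  running=142, idx=5, n=11
  running=190, idx=6, n=8

Final answer: 190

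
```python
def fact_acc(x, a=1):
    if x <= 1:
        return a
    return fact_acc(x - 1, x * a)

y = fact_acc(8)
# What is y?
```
Call trace:
fact_acc(x=8, a=1)
  fact_acc(x=7, a=8)
    fact_acc(x=6, a=56)
      fact_acc(x=5, a=336)
        fact_acc(x=4, a=1680)
          fact_acc(x=3, a=6720)
            fact_acc(x=2, a=20160)
              fact_acc(x=1, a=40320)
              -> return 40320
            -> return 40320
          -> return 40320
        -> return 40320
      -> return 40320
    -> return 40320
  -> return 40320
-> return 40320

Final answer: 40320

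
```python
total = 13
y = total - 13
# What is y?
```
Trace:
  total=13
  total=13, y=0

Final answer: 0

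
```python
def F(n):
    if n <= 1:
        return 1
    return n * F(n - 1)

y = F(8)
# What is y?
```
Call trace:
F(n=8)
  F(n=7)
    F(n=6)
      F(n=5)
        F(n=4)
          F(n=3)
            F(n=2)
              F(n=1)
              -> return 1
            -> return 2
          -> return 6
        -> return 24
      -> return 120
    -> return 720
  -> return 5040
-> return 40320

Final answer: 40320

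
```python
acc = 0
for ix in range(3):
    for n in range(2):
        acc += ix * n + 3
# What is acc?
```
Trace:
  acc=0
  acc=3, ix=0, n=0
  acc=6, ix=0, n=1
  acc=9, ix=1, n=0
  acc=13, ix=1, n=1
  acc=16, ix=2, n=0
  acc=21, ix=2, n=1

Final answer: 21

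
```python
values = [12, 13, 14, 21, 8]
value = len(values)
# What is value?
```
Trace:
  values=[12, 13, 14, 21, 8]
  values=[12, 13, 14, 21, 8], value=5

Final answer: 5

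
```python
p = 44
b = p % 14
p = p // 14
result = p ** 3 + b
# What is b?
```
Trace:
  p=44
  p=44, b=2
  p=3, b=2
  p=3, b=2, result=29

Final answer: 2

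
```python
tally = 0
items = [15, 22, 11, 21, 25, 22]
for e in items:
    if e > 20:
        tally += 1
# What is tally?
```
Trace:
  tally=0
  tally=0, e=15
  tally=1, e=22
  tally=1, e=11
  tally=2, e=21
  tally=3, e=25
  tally=4, e=22

Final answer: 4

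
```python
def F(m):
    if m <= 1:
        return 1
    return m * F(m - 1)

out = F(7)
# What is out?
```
Call trace:
F(m=7)
  F(m=6)
    F(m=5)
      F(m=4)
        F(m=3)
          F(m=2)
            F(m=1)
            -> return 1
          -> return 2
        -> return 6
      -> return 24
    -> return 120
  -> return 720
-> return 5040

Final answer: 5040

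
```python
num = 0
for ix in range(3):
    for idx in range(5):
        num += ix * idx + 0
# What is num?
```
Trace:
  num=0
  num=0, ix=0, idx=0
  num=0, ix=0, idx=1
  num=0, ix=0, idx=2
  num=0, ix=0, idx=3
  num=0, ix=0, idx=4
  num=0, ix=1, idx=0
  num=1, ix=1, idx=1
  num=3, ix=1, idx=2
  num=6, ix=1, idx=3
  num=10, ix=1, idx=4
  num=10, ix=2, idx=0
  num=12, ix=2, idx=1
  num=16, ix=2, idx=2
  num=22, ix=2, idx=3
  num=30, ix=2, idx=4

Final answer: 30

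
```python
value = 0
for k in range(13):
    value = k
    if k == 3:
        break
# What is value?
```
Trace:
  value=0
  value=0, k=0
  value=1, k=1
  value=2, k=2
  value=3, k=3

Final answer: 3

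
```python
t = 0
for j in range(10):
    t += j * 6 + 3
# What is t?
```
Trace:
  t=0
  t=3, j=0
  t=12, j=1
  t=27, j=2
  t=48, j=3
  t=75, j=4
  t=108, j=5
  t=147, j=6
  t=192, j=7
  t=243, j=8
  t=300, j=9

Final answer: 300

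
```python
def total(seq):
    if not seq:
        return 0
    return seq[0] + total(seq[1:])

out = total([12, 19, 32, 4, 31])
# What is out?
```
Call trace:
total(seq=[12, 19, 32, 4, 31])
  total(seq=[19, 32, 4, 31])
    total(seq=[32, 4, 31])
      total(seq=[4, 31])
        total(seq=[31])
          total(seq=[])
          -> return 0
        -> return 31
      -> return 35
    -> return 67
  -> return 86
-> return 98

Final answer: 98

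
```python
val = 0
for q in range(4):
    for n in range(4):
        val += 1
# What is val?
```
Trace:
  val=0
  val=1, q=0, n=0
  val=2, q=0, n=1
  val=3, q=0, n=2
  val=4, q=0, n=3
  val=5, q=1, n=0
  val=6, q=1, n=1
  val=7, q=1, n=2
  val=8, q=1, n=3
  val=9, q=2, n=0
  val=10, q=2, n=1
  val=11, q=2, n=2
  val=12, q=2, n=3
  val=13, q=3, n=0
  val=14, q=3, n=1
  val=15, q=3, n=2
  val=16, q=3, n=3

Final answer: 16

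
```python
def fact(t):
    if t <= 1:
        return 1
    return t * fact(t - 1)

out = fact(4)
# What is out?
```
Call trace:
fact(t=4)
  fact(t=3)
    fact(t=2)
      fact(t=1)
      -> return 1
    -> return 2
  -> return 6
-> return 24

Final answer: 24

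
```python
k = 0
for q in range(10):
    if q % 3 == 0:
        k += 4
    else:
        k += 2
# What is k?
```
Trace:
  k=0
  k=4, q=0
  k=6, q=1
  k=8, q=2
  k=12, q=3
  k=14, q=4
  k=16, q=5
  k=20, q=6
  k=22, q=7
  k=24, q=8
  k=28, q=9

Final answer: 28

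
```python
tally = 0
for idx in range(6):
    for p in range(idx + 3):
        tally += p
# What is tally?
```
Trace:
  tally=0
  tally=0, idx=0, p=0
  tally=1, idx=0, p=1
  tally=3, idx=0, p=2
  tally=3, idx=1, p=0
  tally=4, idx=1, p=1
  tally=6, idx=1, p=2
  tally=9, idx=1, p=3
  tally=9, idx=2, p=0
  tally=10, idx=2, p=1
  tally=12, idx=2, p=2
  tally=15, idx=2, p=3
  tally=19, idx=2, p=4
  tally=19, idx=3, p=0
  tally=20, idx=3, p=1
  tally=22, idx=3, p=2
  tally=25, idx=3, p=3
  tally=29, idx=3, p=4
  tally=34, idx=3, p=5
  tally=34, idx=4, p=0
  tally=35, idx=4, p=1
  tally=37, idx=4, p=2
  tally=40, idx=4, p=3
  tally=44, idx=4, p=4
  tally=49, idx=4, p=5
  tally=55, idx=4, p=6
  tally=55, idx=5, p=0
  tally=56, idx=5, p=1
  tally=58, idx=5, p=2
  tally=61, idx=5, p=3
  tally=65, idx=5, p=4
  tally=70, idx=5, p=5
  tally=76, idx=5, p=6
  tally=83, idx=5, p=7

Final answer: 83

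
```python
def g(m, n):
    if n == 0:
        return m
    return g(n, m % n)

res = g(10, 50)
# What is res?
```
Call trace:
g(m=10, n=50)
  g(m=50, n=10)
    g(m=10, n=0)
    -> return 10
  -> return 10
-> return 10

Final answer: 10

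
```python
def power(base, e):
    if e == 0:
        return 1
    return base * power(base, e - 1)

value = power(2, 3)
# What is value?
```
Call trace:
power(base=2, e=3)
  power(base=2, e=2)
    power(base=2, e=1)
      power(base=2, e=0)
      -> return 1
    -> return 2
  -> return 4
-> return 8

Final answer: 8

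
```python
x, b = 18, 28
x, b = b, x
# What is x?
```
Trace:
  x=18, b=28
  x=28, b=18

Final answer: 28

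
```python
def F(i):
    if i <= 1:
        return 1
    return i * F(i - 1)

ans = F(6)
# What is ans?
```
Call trace:
F(i=6)
  F(i=5)
    F(i=4)
      F(i=3)
        F(i=2)
          F(i=1)
          -> return 1
        -> return 2
      -> return 6
    -> return 24
  -> return 120
-> return 720

Final answer: 720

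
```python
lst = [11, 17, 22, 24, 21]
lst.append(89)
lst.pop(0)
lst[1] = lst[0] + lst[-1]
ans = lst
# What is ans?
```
Trace:
  lst=[11, 17, 22, 24, 21]
  lst=[11, 17, 22, 24, 21, 89]
  lst=[17, 22, 24, 21, 89]
  lst=[17, 106, 24, 21, 89]
  lst=[17, 106, 24, 21, 89], ans=[17, 106, 24, 21, 89]

Final answer: [17, 106, 24, 21, 89]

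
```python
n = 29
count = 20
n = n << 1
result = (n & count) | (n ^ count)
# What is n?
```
Trace:
  n=29
  n=29, count=20
  n=58, count=20
  n=58, count=20, result=62

Final answer: 58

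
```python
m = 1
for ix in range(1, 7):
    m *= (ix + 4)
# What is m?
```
Trace:
  m=1
  m=5, ix=1
  m=30, ix=2
  m=210, ix=3
  m=1680, ix=4
  m=15120, ix=5
  m=151200, ix=6

Final answer: 151200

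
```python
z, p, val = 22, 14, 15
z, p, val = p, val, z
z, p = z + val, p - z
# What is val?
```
Trace:
  z=22, p=14, val=15
  z=14, p=15, val=22
  z=36, p=1, val=22

Final answer: 22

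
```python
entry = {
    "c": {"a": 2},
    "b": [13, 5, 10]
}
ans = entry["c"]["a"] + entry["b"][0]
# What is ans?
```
Trace:
  entry={'c': {'a': 2}, 'b': [13, 5, 10]}
  entry={'c': {'a': 2}, 'b': [13, 5, 10]}, ans=15

Final answer: 15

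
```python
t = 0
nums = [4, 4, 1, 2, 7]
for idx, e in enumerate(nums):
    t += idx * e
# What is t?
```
Trace:
  t=0
  t=0, idx=0, e=4
  t=4, idx=1, e=4
  t=6, idx=2, e=1
  t=12, idx=3, e=2
  t=40, idx=4, e=7

Final answer: 40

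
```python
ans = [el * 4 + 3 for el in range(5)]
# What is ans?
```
Trace:
  el=0
  el=1
  el=2
  el=3
  el=4
  ans=[3, 7, 11, 15, 19]

Final answer: [3, 7, 11, 15, 19]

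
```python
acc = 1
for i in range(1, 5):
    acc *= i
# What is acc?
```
Trace:
  acc=1
  acc=1, i=1
  acc=2, i=2
  acc=6, i=3
  acc=24, i=4

Final answer: 24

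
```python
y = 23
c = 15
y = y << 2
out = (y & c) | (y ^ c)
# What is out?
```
Trace:
  y=23
  y=23, c=15
  y=92, c=15
  y=92, c=15, out=95

Final answer: 95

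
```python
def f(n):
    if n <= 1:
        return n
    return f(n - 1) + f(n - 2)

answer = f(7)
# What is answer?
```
Call trace (a repeated sub-call is expanded the first time; later identical calls just restate its return value):
f(n=7)
  f(n=6)
    f(n=5)
      f(n=4)
        f(n=3)
          f(n=2)
            f(n=1)
            -> return 1
            f(n=0)
            -> return 0
          -> return 1
          f(n=1)
          -> return 1
        -> return 2
        f(n=2) -> return 1  (same call as traced above)
      -> return 3
      f(n=3) -> return 2  (same call as traced above)
    -> return 5
    f(n=4) -> return 3  (same call as traced above)
  -> return 8
  f(n=5) -> return 5  (same call as traced above)
-> return 13

Final answer: 13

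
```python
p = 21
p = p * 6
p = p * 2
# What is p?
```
Trace:
  p=21
  p=126
  p=252

Final answer: 252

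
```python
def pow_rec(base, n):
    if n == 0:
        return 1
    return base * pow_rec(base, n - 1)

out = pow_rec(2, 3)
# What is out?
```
Call trace:
pow_rec(base=2, n=3)
  pow_rec(base=2, n=2)
    pow_rec(base=2, n=1)
      pow_rec(base=2, n=0)
      -> return 1
    -> return 2
  -> return 4
-> return 8

Final answer: 8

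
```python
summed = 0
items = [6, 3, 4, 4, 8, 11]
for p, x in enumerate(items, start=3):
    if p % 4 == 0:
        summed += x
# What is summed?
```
Trace:
  summed=0
  summed=0, p=3, x=6
  summed=3, p=4, x=3
  summed=3, p=5, x=4
  summed=3, p=6, x=4
  summed=3, p=7, x=8
  summed=14, p=8, x=11

Final answer: 14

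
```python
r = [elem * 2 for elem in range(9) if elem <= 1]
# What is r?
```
Trace:
  elem=0
  elem=1
  elem=2
  elem=3
  elem=4
  elem=5
  elem=6
  elem=7
  elem=8
  r=[0, 2]

Final answer: [0, 2]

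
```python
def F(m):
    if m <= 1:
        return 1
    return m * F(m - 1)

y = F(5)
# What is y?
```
Call trace:
F(m=5)
  F(m=4)
    F(m=3)
      F(m=2)
        F(m=1)
        -> return 1
      -> return 2
    -> return 6
  -> return 24
-> return 120

Final answer: 120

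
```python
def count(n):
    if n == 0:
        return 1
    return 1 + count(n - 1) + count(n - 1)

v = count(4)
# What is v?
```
Call trace (a repeated sub-call is expanded the first time; later identical calls just restate its return value):
count(n=4)
  count(n=3)
    count(n=2)
      count(n=1)
        count(n=0)
        -> return 1
        count(n=0)
        -> return 1
      -> return 3
      count(n=1) -> return 3  (same call as traced above)
    -> return 7
    count(n=2) -> return 7  (same call as traced above)
  -> return 15
  count(n=3) -> return 15  (same call as traced above)
-> return 31

Final answer: 31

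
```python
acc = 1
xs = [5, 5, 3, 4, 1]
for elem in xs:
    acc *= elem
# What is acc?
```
Trace:
  acc=1
  acc=5, elem=5
  acc=25, elem=5
  acc=75, elem=3
  acc=300, elem=4
  acc=300, elem=1

Final answer: 300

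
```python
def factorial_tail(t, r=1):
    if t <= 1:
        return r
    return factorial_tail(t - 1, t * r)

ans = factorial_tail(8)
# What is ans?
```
Call trace:
factorial_tail(t=8, r=1)
  factorial_tail(t=7, r=8)
    factorial_tail(t=6, r=56)
      factorial_tail(t=5, r=336)
        factorial_tail(t=4, r=1680)
          factorial_tail(t=3, r=6720)
            factorial_tail(t=2, r=20160)
              factorial_tail(t=1, r=40320)
              -> return 40320
            -> return 40320
          -> return 40320
        -> return 40320
      -> return 40320
    -> return 40320
  -> return 40320
-> return 40320

Final answer: 40320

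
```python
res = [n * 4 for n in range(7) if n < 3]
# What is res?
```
Trace:
  n=0
  n=1
  n=2
  n=3
  n=4
  n=5
  n=6
  res=[0, 4, 8]

Final answer: [0, 4, 8]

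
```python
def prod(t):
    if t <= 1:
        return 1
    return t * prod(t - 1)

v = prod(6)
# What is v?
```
Call trace:
prod(t=6)
  prod(t=5)
    prod(t=4)
      prod(t=3)
        prod(t=2)
          prod(t=1)
          -> return 1
        -> return 2
      -> return 6
    -> return 24
  -> return 120
-> return 720

Final answer: 720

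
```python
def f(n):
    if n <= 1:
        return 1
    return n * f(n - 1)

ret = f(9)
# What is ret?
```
Call trace:
f(n=9)
  f(n=8)
    f(n=7)
      f(n=6)
        f(n=5)
          f(n=4)
            f(n=3)
              f(n=2)
                f(n=1)
                -> return 1
              -> return 2
            -> return 6
          -> return 24
        -> return 120
      -> return 720
    -> return 5040
  -> return 40320
-> return 362880

Final answer: 362880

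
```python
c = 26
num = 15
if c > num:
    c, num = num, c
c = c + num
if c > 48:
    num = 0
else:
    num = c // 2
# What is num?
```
Trace:
  c=26
  c=26, num=15
  c=15, num=26
  c=41, num=26
  c=41, num=20

Final answer: 20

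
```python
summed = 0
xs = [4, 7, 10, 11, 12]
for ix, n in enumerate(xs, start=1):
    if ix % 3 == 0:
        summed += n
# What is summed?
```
Trace:
  summed=0
  summed=0, ix=1, n=4
  summed=0, ix=2, n=7
  summed=10, ix=3, n=10
  summed=10, ix=4, n=11
  summed=10, ix=5, n=12

Final answer: 10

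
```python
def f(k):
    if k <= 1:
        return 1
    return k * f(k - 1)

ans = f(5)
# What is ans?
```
Call trace:
f(k=5)
  f(k=4)
    f(k=3)
      f(k=2)
        f(k=1)
        -> return 1
      -> return 2
    -> return 6
  -> return 24
-> return 120

Final answer: 120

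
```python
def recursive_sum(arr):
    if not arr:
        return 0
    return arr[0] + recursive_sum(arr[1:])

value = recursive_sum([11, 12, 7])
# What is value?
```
Call trace:
recursive_sum(arr=[11, 12, 7])
  recursive_sum(arr=[12, 7])
    recursive_sum(arr=[7])
      recursive_sum(arr=[])
      -> return 0
    -> return 7
  -> return 19
-> return 30

Final answer: 30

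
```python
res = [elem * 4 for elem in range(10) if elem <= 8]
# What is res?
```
Trace:
  elem=0
  elem=1
  elem=2
  elem=3
  elem=4
  elem=5
  elem=6
  elem=7
  elem=8
  elem=9
  res=[0, 4, 8, 12, 16, 20, 24, 28, 32]

Final answer: [0, 4, 8, 12, 16, 20, 24, 28, 32]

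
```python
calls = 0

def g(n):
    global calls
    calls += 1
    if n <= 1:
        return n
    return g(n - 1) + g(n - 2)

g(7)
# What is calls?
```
Call trace (a repeated sub-call is expanded the first time; later identical calls just restate its return value):
g(n=7)
  g(n=6)
    g(n=5)
      g(n=4)
        g(n=3)
          g(n=2)
            g(n=1)
            -> return 1
            g(n=0)
            -> return 0
          -> return 1
          g(n=1)
          -> return 1
        -> return 2
        g(n=2) -> return 1  (same call as traced above)
      -> return 3
      g(n=3) -> return 2  (same call as traced above)
    -> return 5
    g(n=4) -> return 3  (same call as traced above)
  -> return 8
  g(n=5) -> return 5  (same call as traced above)
-> return 13

calls is incremented once per call, so count the calls in each subtree. Let C(n) = number of calls made by g(n).
C(0) = C(1) = 1 (base case, no recursion); C(n) = 1 + C(n - 1) + C(n - 2) otherwise.
C(2) = 1 + C(1) + C(0) = 1 + 1 + 1 = 3
C(3) = 1 + C(2) + C(1) = 1 + 3 + 1 = 5
C(4) = 1 + C(3) + C(2) = 1 + 5 + 3 = 9
C(5) = 1 + C(4) + C(3) = 1 + 9 + 5 = 15
C(6) = 1 + C(5) + C(4) = 1 + 15 + 9 = 25
C(7) = 1 + C(6) + C(5) = 1 + 25 + 15 = 41
calls = C(7) = 41

Final answer: 41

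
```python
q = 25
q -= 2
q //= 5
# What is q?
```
Trace:
  q=25
  q=23
  q=4

Final answer: 4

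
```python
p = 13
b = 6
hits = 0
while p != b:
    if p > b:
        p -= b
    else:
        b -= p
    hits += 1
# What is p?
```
Trace:
  p=13
  p=13, b=6
  p=13, b=6, hits=0
  p=7, b=6, hits=1
  p=1, b=6, hits=2
  p=1, b=5, hits=3
  p=1, b=4, hits=4
  p=1, b=3, hits=5
  p=1, b=2, hits=6
  p=1, b=1, hits=7

Final answer: 1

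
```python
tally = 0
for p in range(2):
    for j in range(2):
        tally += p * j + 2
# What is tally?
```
Trace:
  tally=0
  tally=2, p=0, j=0
  tally=4, p=0, j=1
  tally=6, p=1, j=0
  tally=9, p=1, j=1

Final answer: 9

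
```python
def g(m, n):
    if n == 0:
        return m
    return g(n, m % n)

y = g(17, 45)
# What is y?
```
Call trace:
g(m=17, n=45)
  g(m=45, n=17)
    g(m=17, n=11)
      g(m=11, n=6)
        g(m=6, n=5)
          g(m=5, n=1)
            g(m=1, n=0)
            -> return 1
          -> return 1
        -> return 1
      -> return 1
    -> return 1
  -> return 1
-> return 1

Final answer: 1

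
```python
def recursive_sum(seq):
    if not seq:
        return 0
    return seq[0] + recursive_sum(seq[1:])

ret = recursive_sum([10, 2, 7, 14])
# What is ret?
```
Call trace:
recursive_sum(seq=[10, 2, 7, 14])
  recursive_sum(seq=[2, 7, 14])
    recursive_sum(seq=[7, 14])
      recursive_sum(seq=[14])
        recursive_sum(seq=[])
        -> return 0
      -> return 14
    -> return 21
  -> return 23
-> return 33

Final answer: 33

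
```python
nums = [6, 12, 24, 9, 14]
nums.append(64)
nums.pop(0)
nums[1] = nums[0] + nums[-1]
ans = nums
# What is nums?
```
Trace:
  nums=[6, 12, 24, 9, 14]
  nums=[6, 12, 24, 9, 14, 64]
  nums=[12, 24, 9, 14, 64]
  nums=[12, 76, 9, 14, 64]
  nums=[12, 76, 9, 14, 64], ans=[12, 76, 9, 14, 64]

Final answer: [12, 76, 9, 14, 64]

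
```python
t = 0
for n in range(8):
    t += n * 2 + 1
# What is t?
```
Trace:
  t=0
  t=1, n=0
  t=4, n=1
  t=9, n=2
  t=16, n=3
  t=25, n=4
  t=36, n=5
  t=49, n=6
  t=64, n=7

Final answer: 64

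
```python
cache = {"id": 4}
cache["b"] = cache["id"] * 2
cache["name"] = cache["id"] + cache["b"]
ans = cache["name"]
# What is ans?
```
Trace:
  cache={'id': 4}
  cache={'id': 4, 'b': 8}
  cache={'id': 4, 'b': 8, 'name': 12}
  cache={'id': 4, 'b': 8, 'name': 12}, ans=12

Final answer: 12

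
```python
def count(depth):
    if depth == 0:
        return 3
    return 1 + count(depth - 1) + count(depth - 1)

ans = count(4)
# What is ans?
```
Call trace (a repeated sub-call is expanded the first time; later identical calls just restate its return value):
count(depth=4)
  count(depth=3)
    count(depth=2)
      count(depth=1)
        count(depth=0)
        -> return 3
        count(depth=0)
        -> return 3
      -> return 7
      count(depth=1) -> return 7  (same call as traced above)
    -> return 15
    count(depth=2) -> return 15  (same call as traced above)
  -> return 31
  count(depth=3) -> return 31  (same call as traced above)
-> return 63

Final answer: 63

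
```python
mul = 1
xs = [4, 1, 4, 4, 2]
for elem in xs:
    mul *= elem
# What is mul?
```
Trace:
  mul=1
  mul=4, elem=4
  mul=4, elem=1
  mul=16, elem=4
  mul=64, elem=4
  mul=128, elem=2

Final answer: 128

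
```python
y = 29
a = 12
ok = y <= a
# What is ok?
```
Trace:
  y=29
  y=29, a=12
  y=29, a=12, ok=False

Final answer: False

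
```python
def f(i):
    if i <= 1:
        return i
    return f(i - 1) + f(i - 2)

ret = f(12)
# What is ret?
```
Call trace (a repeated sub-call is expanded the first time; later identical calls just restate its return value):
f(i=12)
  f(i=11)
    f(i=10)
      f(i=9)
        f(i=8)
          f(i=7)
            f(i=6)
              f(i=5)
                f(i=4)
                  f(i=3)
                    f(i=2)
                      f(i=1)
                      -> return 1
                      f(i=0)
                      -> return 0
                    -> return 1
                    f(i=1)
                    -> return 1
                  -> return 2
                  f(i=2) -> return 1  (same call as traced above)
                -> return 3
                f(i=3) -> return 2  (same call as traced above)
              -> return 5
              f(i=4) -> return 3  (same call as traced above)
            -> return 8
            f(i=5) -> return 5  (same call as traced above)
          -> return 13
          f(i=6) -> return 8  (same call as traced above)
        -> return 21
        f(i=7) -> return 13  (same call as traced above)
      -> return 34
      f(i=8) -> return 21  (same call as traced above)
    -> return 55
    f(i=9) -> return 34  (same call as traced above)
  -> return 89
  f(i=10) -> return 55  (same call as traced above)
-> return 144

Final answer: 144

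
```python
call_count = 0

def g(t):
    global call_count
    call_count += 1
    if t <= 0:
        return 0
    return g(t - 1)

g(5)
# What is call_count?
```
Call trace:
g(t=5)
  g(t=4)
    g(t=3)
      g(t=2)
        g(t=1)
          g(t=0)
          -> return 0
        -> return 0
      -> return 0
    -> return 0
  -> return 0
-> return 0

call_count is incremented once per call. g is entered once for each t = 5, 4, 3, 2, 1, 0 (the t <= 0 call returns without recursing), i.e. 5 + 1 calls.
call_count = 6

Final answer: 6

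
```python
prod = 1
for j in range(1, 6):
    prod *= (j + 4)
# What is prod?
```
Trace:
  prod=1
  prod=5, j=1
  prod=30, j=2
  prod=210, j=3
  prod=1680, j=4
  prod=15120, j=5

Final answer: 15120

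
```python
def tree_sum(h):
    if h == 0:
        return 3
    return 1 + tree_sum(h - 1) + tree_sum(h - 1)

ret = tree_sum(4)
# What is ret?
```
Call trace (a repeated sub-call is expanded the first time; later identical calls just restate its return value):
tree_sum(h=4)
  tree_sum(h=3)
    tree_sum(h=2)
      tree_sum(h=1)
        tree_sum(h=0)
        -> return 3
        tree_sum(h=0)
        -> return 3
      -> return 7
      tree_sum(h=1) -> return 7  (same call as traced above)
    -> return 15
    tree_sum(h=2) -> return 15  (same call as traced above)
  -> return 31
  tree_sum(h=3) -> return 31  (same call as traced above)
-> return 63

Final answer: 63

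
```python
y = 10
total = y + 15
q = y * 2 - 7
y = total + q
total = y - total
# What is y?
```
Trace:
  y=10
  y=10, total=25
  y=10, total=25, q=13
  y=38, total=25, q=13
  y=38, total=13, q=13

Final answer: 38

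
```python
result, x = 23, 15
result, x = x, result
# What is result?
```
Trace:
  result=23, x=15
  result=15, x=23

Final answer: 15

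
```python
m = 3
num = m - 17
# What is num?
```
Trace:
  m=3
  m=3, num=-14

Final answer: -14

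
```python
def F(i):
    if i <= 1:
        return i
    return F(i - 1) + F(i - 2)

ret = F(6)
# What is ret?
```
Call trace (a repeated sub-call is expanded the first time; later identical calls just restate its return value):
F(i=6)
  F(i=5)
    F(i=4)
      F(i=3)
        F(i=2)
          F(i=1)
          -> return 1
          F(i=0)
          -> return 0
        -> return 1
        F(i=1)
        -> return 1
      -> return 2
      F(i=2) -> return 1  (same call as traced above)
    -> return 3
    F(i=3) -> return 2  (same call as traced above)
  -> return 5
  F(i=4) -> return 3  (same call as traced above)
-> return 8

Final answer: 8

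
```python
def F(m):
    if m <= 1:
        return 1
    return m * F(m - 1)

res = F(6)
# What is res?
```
Call trace:
F(m=6)
  F(m=5)
    F(m=4)
      F(m=3)
        F(m=2)
          F(m=1)
          -> return 1
        -> return 2
      -> return 6
    -> return 24
  -> return 120
-> return 720

Final answer: 720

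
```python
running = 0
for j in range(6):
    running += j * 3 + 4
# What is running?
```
Trace:
  running=0
  running=4, j=0
  running=11, j=1
  running=21, j=2
  running=34, j=3
  running=50, j=4
  running=69, j=5

Final answer: 69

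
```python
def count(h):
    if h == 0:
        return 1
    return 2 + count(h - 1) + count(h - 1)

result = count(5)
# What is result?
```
Call trace (a repeated sub-call is expanded the first time; later identical calls just restate its return value):
count(h=5)
  count(h=4)
    count(h=3)
      count(h=2)
        count(h=1)
          count(h=0)
          -> return 1
          count(h=0)
          -> return 1
        -> return 4
        count(h=1) -> return 4  (same call as traced above)
      -> return 10
      count(h=2) -> return 10  (same call as traced above)
    -> return 22
    count(h=3) -> return 22  (same call as traced above)
  -> return 46
  count(h=4) -> return 46  (same call as traced above)
-> return 94

Final answer: 94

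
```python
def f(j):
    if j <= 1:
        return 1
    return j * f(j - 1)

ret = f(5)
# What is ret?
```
Call trace:
f(j=5)
  f(j=4)
    f(j=3)
      f(j=2)
        f(j=1)
        -> return 1
      -> return 2
    -> return 6
  -> return 24
-> return 120

Final answer: 120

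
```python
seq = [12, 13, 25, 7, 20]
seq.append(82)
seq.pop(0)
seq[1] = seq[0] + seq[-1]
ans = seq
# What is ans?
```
Trace:
  seq=[12, 13, 25, 7, 20]
  seq=[12, 13, 25, 7, 20, 82]
  seq=[13, 25, 7, 20, 82]
  seq=[13, 95, 7, 20, 82]
  seq=[13, 95, 7, 20, 82], ans=[13, 95, 7, 20, 82]

Final answer: [13, 95, 7, 20, 82]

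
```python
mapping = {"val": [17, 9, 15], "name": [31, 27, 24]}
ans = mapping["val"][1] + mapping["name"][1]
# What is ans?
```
Trace:
  mapping={'val': [17, 9, 15], 'name': [31, 27, 24]}
  mapping={'val': [17, 9, 15], 'name': [31, 27, 24]}, ans=36

Final answer: 36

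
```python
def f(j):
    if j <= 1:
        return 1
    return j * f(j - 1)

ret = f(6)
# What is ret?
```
Call trace:
f(j=6)
  f(j=5)
    f(j=4)
      f(j=3)
        f(j=2)
          f(j=1)
          -> return 1
        -> return 2
      -> return 6
    -> return 24
  -> return 120
-> return 720

Final answer: 720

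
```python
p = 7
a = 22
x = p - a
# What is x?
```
Trace:
  p=7
  p=7, a=22
  p=7, a=22, x=-15

Final answer: -15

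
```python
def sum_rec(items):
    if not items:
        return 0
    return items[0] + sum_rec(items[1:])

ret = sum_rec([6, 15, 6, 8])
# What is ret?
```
Call trace:
sum_rec(items=[6, 15, 6, 8])
  sum_rec(items=[15, 6, 8])
    sum_rec(items=[6, 8])
      sum_rec(items=[8])
        sum_rec(items=[])
        -> return 0
      -> return 8
    -> return 14
  -> return 29
-> return 35

Final answer: 35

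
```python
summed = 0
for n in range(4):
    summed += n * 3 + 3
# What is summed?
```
Trace:
  summed=0
  summed=3, n=0
  summed=9, n=1
  summed=18, n=2
  summed=30, n=3

Final answer: 30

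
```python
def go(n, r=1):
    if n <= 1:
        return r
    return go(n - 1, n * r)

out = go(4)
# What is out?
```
Call trace:
go(n=4, r=1)
  go(n=3, r=4)
    go(n=2, r=12)
      go(n=1, r=24)
      -> return 24
    -> return 24
  -> return 24
-> return 24

Final answer: 24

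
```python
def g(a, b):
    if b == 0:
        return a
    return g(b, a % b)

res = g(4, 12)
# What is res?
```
Call trace:
g(a=4, b=12)
  g(a=12, b=4)
    g(a=4, b=0)
    -> return 4
  -> return 4
-> return 4

Final answer: 4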